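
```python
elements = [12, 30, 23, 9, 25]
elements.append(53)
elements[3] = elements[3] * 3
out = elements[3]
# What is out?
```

Trace:
`elements = [12, 30, 23, 9, 25]` → elements = [12, 30, 23, 9, 25]
`elements.append(53)` → elements = [12, 30, 23, 9, 25, 53]
`elements[3] = elements[3] * 3` → elements = [12, 30, 23, 27, 25, 53]
`out = elements[3]` → out = 27
So out = 27

Answer: 27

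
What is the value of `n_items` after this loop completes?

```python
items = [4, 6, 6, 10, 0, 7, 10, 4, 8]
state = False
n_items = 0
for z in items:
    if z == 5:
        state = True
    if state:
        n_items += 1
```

Count elements after first 5 in [4, 6, 6, 10, 0, 7, 10, 4, 8]
`n_items` takes the values: 0

Answer: 0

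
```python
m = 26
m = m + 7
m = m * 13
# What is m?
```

Trace:
`m = 26` → m = 26
`m = m + 7` → m = 33
`m = m * 13` → m = 429
So m = 429

Answer: 429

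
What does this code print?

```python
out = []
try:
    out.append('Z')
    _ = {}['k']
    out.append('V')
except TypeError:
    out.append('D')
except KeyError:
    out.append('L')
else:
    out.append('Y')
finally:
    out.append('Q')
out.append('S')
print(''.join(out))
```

Execution trace: 'Z' (try body) → 'L' (except KeyError) → 'Q' (finally) → 'S' (after the try/except). Output: ZLQS

Answer: ZLQS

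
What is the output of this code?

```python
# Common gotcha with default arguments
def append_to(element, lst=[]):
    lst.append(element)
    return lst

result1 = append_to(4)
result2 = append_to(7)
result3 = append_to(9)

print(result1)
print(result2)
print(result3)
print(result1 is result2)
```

Key concept: mutable default argument gotcha.
Step by step:
`result1 = append_to(4)` → result1 = [4]
`result2 = append_to(7)` → result1 = [4, 7] (same object as result2); result2 = [4, 7] (same object as result1)
`result3 = append_to(9)` → result1 = [4, 7, 9] (same object as result2, result3); result2 = [4, 7, 9] (same object as result1, result3); result3 = [4, 7, 9] (same object as result1, result2)
`print(result1)` → prints [4, 7, 9]
`print(result2)` → prints [4, 7, 9]
`print(result3)` → prints [4, 7, 9]
`print(result1 is result2)` → prints True

Answer:
[4, 7, 9]
[4, 7, 9]
[4, 7, 9]
True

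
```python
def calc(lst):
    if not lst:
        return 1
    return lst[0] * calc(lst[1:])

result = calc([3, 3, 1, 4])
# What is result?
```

Product over [3, 3, 1, 4] = 3 * 3 * 1 * 4 = 36

Answer: 36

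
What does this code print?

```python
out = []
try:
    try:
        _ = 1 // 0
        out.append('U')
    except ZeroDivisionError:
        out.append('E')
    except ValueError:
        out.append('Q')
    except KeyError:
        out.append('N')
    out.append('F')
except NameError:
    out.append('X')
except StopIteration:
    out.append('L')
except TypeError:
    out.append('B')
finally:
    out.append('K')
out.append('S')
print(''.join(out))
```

Execution trace: 'E' (inner except ZeroDivisionError) → 'F' (try body, no exception) → 'K' (finally) → 'S' (after the try/except). Output: EFKS

Answer: EFKS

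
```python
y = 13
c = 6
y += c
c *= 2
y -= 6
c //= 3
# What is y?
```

Trace:
`y = 13` → y = 13
`c = 6` → c = 6
`y += c` → y = 19
`c *= 2` → c = 12
`y -= 6` → y = 13
`c //= 3` → c = 4
So y = 13

Answer: 13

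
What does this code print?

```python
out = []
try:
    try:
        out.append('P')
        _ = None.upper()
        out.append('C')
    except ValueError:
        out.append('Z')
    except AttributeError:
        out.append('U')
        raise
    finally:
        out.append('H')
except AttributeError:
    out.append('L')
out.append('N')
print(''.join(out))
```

Execution trace: 'P' (inner try body) → 'U' (inner except AttributeError) → 'H' (inner finally) → 'L' (outer except AttributeError) → 'N' (after the try/except). Output: PUHLN

Answer: PUHLN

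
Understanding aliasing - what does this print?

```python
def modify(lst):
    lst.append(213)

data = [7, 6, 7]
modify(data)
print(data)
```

Key concept: function modifies passed list.
Step by step:
`data = [7, 6, 7]` → data = [7, 6, 7]
`modify(data)` → data = [7, 6, 7, 213]
`print(data)` → prints [7, 6, 7, 213]

Answer: [7, 6, 7, 213]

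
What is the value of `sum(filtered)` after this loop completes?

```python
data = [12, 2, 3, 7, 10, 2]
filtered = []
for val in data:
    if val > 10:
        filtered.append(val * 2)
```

Sum of doubled values > 10
`filtered` takes the values: [] → [24]
So `sum(filtered)` = 24

Answer: 24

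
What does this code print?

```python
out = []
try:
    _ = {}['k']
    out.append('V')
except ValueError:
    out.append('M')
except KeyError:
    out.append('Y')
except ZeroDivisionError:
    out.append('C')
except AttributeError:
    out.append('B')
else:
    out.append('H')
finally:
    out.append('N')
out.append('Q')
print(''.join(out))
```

Execution trace: 'Y' (except KeyError) → 'N' (finally) → 'Q' (after the try/except). Output: YNQ

Answer: YNQ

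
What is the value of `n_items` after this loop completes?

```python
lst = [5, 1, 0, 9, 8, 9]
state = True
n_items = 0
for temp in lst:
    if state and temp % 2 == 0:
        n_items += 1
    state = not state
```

Count even values at even positions
`n_items` takes the values: 0 → 1 → 2

Answer: 2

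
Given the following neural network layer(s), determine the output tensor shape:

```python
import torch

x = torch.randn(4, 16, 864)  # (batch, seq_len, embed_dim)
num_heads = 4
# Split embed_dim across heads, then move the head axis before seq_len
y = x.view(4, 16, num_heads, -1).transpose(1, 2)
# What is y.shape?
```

Input: (4, 16, 864) -> head_dim = 864 // 4 = 216; after view: (4, 16, 4, 216) -> after transpose(1, 2): (4, 4, 16, 216) -> Output: (4, 4, 16, 216)

Answer: (4, 4, 16, 216)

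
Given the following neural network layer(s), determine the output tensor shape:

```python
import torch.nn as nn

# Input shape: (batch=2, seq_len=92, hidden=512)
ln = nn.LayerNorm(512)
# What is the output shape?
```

Input: (2, 92, 512) -> Output: (2, 92, 512)

Answer: (2, 92, 512)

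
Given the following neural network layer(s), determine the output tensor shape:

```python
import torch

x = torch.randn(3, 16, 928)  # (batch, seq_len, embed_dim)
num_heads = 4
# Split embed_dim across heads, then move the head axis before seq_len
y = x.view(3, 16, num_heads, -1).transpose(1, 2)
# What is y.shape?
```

Input: (3, 16, 928) -> head_dim = 928 // 4 = 232; after view: (3, 16, 4, 232) -> after transpose(1, 2): (3, 4, 16, 232) -> Output: (3, 4, 16, 232)

Answer: (3, 4, 16, 232)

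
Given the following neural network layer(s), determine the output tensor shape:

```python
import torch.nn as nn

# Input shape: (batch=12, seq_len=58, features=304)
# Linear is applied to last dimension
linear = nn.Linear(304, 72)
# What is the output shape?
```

Input: (12, 58, 304) -> Output: (12, 58, 72)

Answer: (12, 58, 72)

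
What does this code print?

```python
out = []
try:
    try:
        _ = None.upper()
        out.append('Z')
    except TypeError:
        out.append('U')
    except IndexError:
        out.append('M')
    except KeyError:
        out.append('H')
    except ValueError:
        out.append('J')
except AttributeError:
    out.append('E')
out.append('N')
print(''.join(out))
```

Execution trace: 'E' (outer except AttributeError) → 'N' (after the try/except). Output: EN

Answer: EN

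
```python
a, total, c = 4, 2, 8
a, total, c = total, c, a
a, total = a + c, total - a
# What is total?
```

Trace:
`a, total, c = 4, 2, 8` → a = 4; total = 2; c = 8
`a, total, c = total, c, a` → a = 2; total = 8; c = 4
`a, total = a + c, total - a` → a = 6; total = 6
So total = 6

Answer: 6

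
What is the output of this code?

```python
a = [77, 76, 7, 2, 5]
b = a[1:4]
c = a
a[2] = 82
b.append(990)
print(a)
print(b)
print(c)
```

Key concept: slice vs alias.
Step by step:
`a = [77, 76, 7, 2, 5]` → a = [77, 76, 7, 2, 5]
`b = a[1:4]` → b = [76, 7, 2]
`c = a` → c = [77, 76, 7, 2, 5] (same object as a)
`a[2] = 82` → a = [77, 76, 82, 2, 5] (same object as c); c = [77, 76, 82, 2, 5] (same object as a)
`b.append(990)` → b = [76, 7, 2, 990]
`print(a)` → prints [77, 76, 82, 2, 5]
`print(b)` → prints [76, 7, 2, 990]
`print(c)` → prints [77, 76, 82, 2, 5]

Answer:
[77, 76, 82, 2, 5]
[76, 7, 2, 990]
[77, 76, 82, 2, 5]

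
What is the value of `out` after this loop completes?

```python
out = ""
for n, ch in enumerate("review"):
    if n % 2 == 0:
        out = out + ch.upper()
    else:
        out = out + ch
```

Uppercase even positions in 'review'
`out` takes the values: "" → "R" → "Re" → "ReV" → "ReVi" → "ReViE" → "ReViEw"

Answer: "ReViEw"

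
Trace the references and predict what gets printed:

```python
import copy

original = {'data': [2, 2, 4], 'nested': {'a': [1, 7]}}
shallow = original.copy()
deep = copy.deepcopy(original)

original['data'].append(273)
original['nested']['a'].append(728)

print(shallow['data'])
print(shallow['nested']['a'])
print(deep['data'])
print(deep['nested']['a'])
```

Key concept: comparing shallow vs deep copy.
Step by step:
`original = {'data': [2, 2, 4], 'nested': {'a': [1, 7]}}` → original = {'data': [2, 2, 4], 'nested': {'a': [1, 7]}}
`shallow = original.copy()` → shallow = {'data': [2, 2, 4], 'nested': {'a': [1, 7]}}
`deep = copy.deepcopy(original)` → deep = {'data': [2, 2, 4], 'nested': {'a': [1, 7]}}
`original['data'].append(273)` → original = {'data': [2, 2, 4, 273], 'nested': {'a': [1, 7]}}; shallow = {'data': [2, 2, 4, 273], 'nested': {'a': [1, 7]}}
`original['nested']['a'].append(728)` → original = {'data': [2, 2, 4, 273], 'nested': {'a': [1, 7, 728]}}; shallow = {'data': [2, 2, 4, 273], 'nested': {'a': [1, 7, 728]}}
`print(shallow['data'])` → prints [2, 2, 4, 273]
`print(shallow['nested']['a'])` → prints [1, 7, 728]
`print(deep['data'])` → prints [2, 2, 4]
`print(deep['nested']['a'])` → prints [1, 7]

Answer:
[2, 2, 4, 273]
[1, 7, 728]
[2, 2, 4]
[1, 7]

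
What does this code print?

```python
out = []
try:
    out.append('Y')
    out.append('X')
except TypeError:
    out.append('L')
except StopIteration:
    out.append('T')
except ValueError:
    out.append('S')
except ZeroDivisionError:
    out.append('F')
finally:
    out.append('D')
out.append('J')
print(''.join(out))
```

Execution trace: 'Y' (try body) → 'X' (try body, no exception) → 'D' (finally) → 'J' (after the try/except). Output: YXDJ

Answer: YXDJ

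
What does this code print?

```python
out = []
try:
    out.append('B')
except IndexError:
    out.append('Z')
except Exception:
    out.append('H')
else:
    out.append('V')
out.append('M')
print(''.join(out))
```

Execution trace: 'B' (try body, no exception) → 'V' (else) → 'M' (after the try/except). Output: BVM

Answer: BVM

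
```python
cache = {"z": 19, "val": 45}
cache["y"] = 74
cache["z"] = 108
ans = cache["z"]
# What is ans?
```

Trace:
`cache = {"z": 19, "val": 45}` → cache = {'z': 19, 'val': 45}
`cache["y"] = 74` → cache = {'z': 19, 'val': 45, 'y': 74}
`cache["z"] = 108` → cache = {'z': 108, 'val': 45, 'y': 74}
`ans = cache["z"]` → ans = 108
So ans = 108

Answer: 108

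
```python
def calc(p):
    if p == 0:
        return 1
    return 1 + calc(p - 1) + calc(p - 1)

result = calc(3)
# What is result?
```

calc(p) = 1 + 2·calc(p-1), calc(0)=1. Closed form: (1+1)·2^3 - 1 = 15.

Answer: 15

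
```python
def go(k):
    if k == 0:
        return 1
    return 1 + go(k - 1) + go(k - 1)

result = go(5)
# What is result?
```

go(k) = 1 + 2·go(k-1), go(0)=1. Closed form: (1+1)·2^5 - 1 = 63.

Answer: 63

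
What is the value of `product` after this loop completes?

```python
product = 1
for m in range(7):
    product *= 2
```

2^7 = 128
`product` takes the values: 1 → 2 → 4 → 8 → 16 → 32 → 64 → 128

Answer: 128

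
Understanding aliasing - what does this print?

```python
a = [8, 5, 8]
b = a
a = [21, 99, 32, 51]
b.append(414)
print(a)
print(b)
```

Key concept: rebinding vs mutation: a is rebound to a new list, b still points at the original.
Step by step:
`a = [8, 5, 8]` → a = [8, 5, 8]
`b = a` → b = [8, 5, 8] (same object as a)
`a = [21, 99, 32, 51]` → a = [21, 99, 32, 51]
`b.append(414)` → b = [8, 5, 8, 414]
`print(a)` → prints [21, 99, 32, 51]
`print(b)` → prints [8, 5, 8, 414]

Answer:
[21, 99, 32, 51]
[8, 5, 8, 414]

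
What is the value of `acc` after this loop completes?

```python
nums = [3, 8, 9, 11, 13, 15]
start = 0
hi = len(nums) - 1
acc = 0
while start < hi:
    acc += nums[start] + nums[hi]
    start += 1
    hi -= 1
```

Sum of pairs from ends
`acc` takes the values: 0 → 18 → 39 → 59

Answer: 59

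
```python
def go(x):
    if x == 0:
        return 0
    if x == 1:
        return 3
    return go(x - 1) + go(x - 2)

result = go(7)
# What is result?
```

Build up from base cases: go(0)=0, go(1)=3, go(2)=3, go(3)=6, go(4)=9, go(5)=15, go(6)=24, ..., go(7)=39

Answer: 39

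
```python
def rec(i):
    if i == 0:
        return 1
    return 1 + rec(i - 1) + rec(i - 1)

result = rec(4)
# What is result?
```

rec(i) = 1 + 2·rec(i-1), rec(0)=1. Closed form: (1+1)·2^4 - 1 = 31.

Answer: 31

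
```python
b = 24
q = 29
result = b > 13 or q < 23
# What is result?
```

Trace:
`b = 24` → b = 24
`q = 29` → q = 29
`result = b > 13 or q < 23` → result = True
So result = True

Answer: True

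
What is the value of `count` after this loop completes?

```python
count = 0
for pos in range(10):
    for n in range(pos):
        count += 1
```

Triangle number: 0+1+2+...+9
`count` takes the values: 0 → 1 → 2 → 3 → 4 → 5 → 6 → 7 → 8 → 9 → 10 → 11 → 12 → 13 → 14 → 15 → 16 → 17 → 18 → 19 → 20 → 21 → 22 → 23 → 24 → 25 → 26 → 27 → 28 → 29 → … → 41 → 42 → 43 → 44 → 45

Answer: 45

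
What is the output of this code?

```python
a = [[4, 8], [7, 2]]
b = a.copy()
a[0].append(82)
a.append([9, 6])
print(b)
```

Key concept: shallow copy with nested lists.
Step by step:
`a = [[4, 8], [7, 2]]` → a = [[4, 8], [7, 2]]
`b = a.copy()` → b = [[4, 8], [7, 2]]
`a[0].append(82)` → a = [[4, 8, 82], [7, 2]]; b = [[4, 8, 82], [7, 2]]
`a.append([9, 6])` → a = [[4, 8, 82], [7, 2], [9, 6]]
`print(b)` → prints [[4, 8, 82], [7, 2]]

Answer: [[4, 8, 82], [7, 2]]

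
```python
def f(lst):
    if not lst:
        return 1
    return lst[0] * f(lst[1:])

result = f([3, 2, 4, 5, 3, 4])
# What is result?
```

Product over [3, 2, 4, 5, 3, 4] = 3 * 2 * 4 * 5 * 3 * 4 = 1440

Answer: 1440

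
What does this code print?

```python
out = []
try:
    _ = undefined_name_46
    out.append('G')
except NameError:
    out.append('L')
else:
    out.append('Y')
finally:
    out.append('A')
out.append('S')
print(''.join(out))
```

Execution trace: 'L' (except NameError) → 'A' (finally) → 'S' (after the try/except). Output: LAS

Answer: LAS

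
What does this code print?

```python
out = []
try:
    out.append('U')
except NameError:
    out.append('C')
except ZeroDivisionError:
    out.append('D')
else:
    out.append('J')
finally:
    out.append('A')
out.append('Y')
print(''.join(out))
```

Execution trace: 'U' (try body, no exception) → 'J' (else) → 'A' (finally) → 'Y' (after the try/except). Output: UJAY

Answer: UJAY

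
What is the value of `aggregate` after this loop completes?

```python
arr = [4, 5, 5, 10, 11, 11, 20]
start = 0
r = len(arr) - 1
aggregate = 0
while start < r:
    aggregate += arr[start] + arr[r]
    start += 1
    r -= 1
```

Sum of pairs from ends
`aggregate` takes the values: 0 → 24 → 40 → 56

Answer: 56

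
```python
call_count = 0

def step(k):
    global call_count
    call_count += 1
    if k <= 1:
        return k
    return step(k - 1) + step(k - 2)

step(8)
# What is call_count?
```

Calls(k) = 1 + Calls(k-1) + Calls(k-2); Calls(0)=Calls(1)=1. For k=8 this gives 67.

Answer: 67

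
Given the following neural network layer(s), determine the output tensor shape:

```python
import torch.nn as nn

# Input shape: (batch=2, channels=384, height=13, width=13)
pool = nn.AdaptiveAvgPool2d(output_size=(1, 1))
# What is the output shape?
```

Input: (2, 384, 13, 13) -> Output: (2, 384, 1, 1)

Answer: (2, 384, 1, 1)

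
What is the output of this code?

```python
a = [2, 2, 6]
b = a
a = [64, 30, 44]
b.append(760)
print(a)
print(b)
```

Key concept: rebinding vs mutation: a is rebound to a new list, b still points at the original.
Step by step:
`a = [2, 2, 6]` → a = [2, 2, 6]
`b = a` → b = [2, 2, 6] (same object as a)
`a = [64, 30, 44]` → a = [64, 30, 44]
`b.append(760)` → b = [2, 2, 6, 760]
`print(a)` → prints [64, 30, 44]
`print(b)` → prints [2, 2, 6, 760]

Answer:
[64, 30, 44]
[2, 2, 6, 760]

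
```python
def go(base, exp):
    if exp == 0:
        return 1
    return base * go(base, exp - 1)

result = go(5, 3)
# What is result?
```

go(5, 3) = 5 * 5 * 5 = 125

Answer: 125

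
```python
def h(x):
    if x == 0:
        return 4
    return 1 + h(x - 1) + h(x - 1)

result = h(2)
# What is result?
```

h(x) = 1 + 2·h(x-1), h(0)=4. Closed form: (4+1)·2^2 - 1 = 19.

Answer: 19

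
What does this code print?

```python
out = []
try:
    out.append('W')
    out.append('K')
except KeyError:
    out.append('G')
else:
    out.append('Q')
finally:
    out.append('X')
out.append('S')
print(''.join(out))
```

Execution trace: 'W' (try body) → 'K' (try body, no exception) → 'Q' (else) → 'X' (finally) → 'S' (after the try/except). Output: WKQXS

Answer: WKQXS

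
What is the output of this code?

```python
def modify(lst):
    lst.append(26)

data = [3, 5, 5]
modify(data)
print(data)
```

Key concept: function modifies passed list.
Step by step:
`data = [3, 5, 5]` → data = [3, 5, 5]
`modify(data)` → data = [3, 5, 5, 26]
`print(data)` → prints [3, 5, 5, 26]

Answer: [3, 5, 5, 26]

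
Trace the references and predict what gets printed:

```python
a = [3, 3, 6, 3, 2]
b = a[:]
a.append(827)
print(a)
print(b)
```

Key concept: slice [:] creates copy.
Step by step:
`a = [3, 3, 6, 3, 2]` → a = [3, 3, 6, 3, 2]
`b = a[:]` → b = [3, 3, 6, 3, 2]
`a.append(827)` → a = [3, 3, 6, 3, 2, 827]
`print(a)` → prints [3, 3, 6, 3, 2, 827]
`print(b)` → prints [3, 3, 6, 3, 2]

Answer:
[3, 3, 6, 3, 2, 827]
[3, 3, 6, 3, 2]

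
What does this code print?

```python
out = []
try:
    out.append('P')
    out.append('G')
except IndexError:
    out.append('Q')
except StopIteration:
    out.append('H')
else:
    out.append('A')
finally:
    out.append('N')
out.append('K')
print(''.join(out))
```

Execution trace: 'P' (try body) → 'G' (try body, no exception) → 'A' (else) → 'N' (finally) → 'K' (after the try/except). Output: PGANK

Answer: PGANK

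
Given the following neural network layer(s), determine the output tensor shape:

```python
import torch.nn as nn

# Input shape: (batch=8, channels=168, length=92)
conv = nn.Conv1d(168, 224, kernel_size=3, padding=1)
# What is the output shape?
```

Input: (8, 168, 92) -> Output: (8, 224, 92)

Answer: (8, 224, 92)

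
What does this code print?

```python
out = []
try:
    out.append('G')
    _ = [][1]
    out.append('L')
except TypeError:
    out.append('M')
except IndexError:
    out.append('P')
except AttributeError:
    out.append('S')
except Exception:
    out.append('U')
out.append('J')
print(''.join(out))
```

Execution trace: 'G' (try body) → 'P' (except IndexError) → 'J' (after the try/except). Output: GPJ

Answer: GPJ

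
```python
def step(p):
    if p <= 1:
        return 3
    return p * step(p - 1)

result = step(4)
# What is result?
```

step(4) = 4 * 3 * 2 * 3 = 72

Answer: 72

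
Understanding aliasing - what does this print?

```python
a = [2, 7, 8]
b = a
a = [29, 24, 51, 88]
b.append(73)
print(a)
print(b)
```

Key concept: rebinding vs mutation: a is rebound to a new list, b still points at the original.
Step by step:
`a = [2, 7, 8]` → a = [2, 7, 8]
`b = a` → b = [2, 7, 8] (same object as a)
`a = [29, 24, 51, 88]` → a = [29, 24, 51, 88]
`b.append(73)` → b = [2, 7, 8, 73]
`print(a)` → prints [29, 24, 51, 88]
`print(b)` → prints [2, 7, 8, 73]

Answer:
[29, 24, 51, 88]
[2, 7, 8, 73]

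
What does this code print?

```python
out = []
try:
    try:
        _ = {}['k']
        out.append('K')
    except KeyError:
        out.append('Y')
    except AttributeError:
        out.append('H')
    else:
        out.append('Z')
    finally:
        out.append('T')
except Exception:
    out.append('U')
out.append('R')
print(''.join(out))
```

Execution trace: 'Y' (inner except KeyError) → 'T' (inner finally) → 'R' (after the try/except). Output: YTR

Answer: YTR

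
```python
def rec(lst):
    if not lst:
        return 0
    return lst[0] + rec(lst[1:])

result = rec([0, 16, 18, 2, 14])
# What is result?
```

0 + 16 + 18 + 2 + 14 + 0 = 50

Answer: 50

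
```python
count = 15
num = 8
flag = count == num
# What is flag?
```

Trace:
`count = 15` → count = 15
`num = 8` → num = 8
`flag = count == num` → flag = False
So flag = False

Answer: False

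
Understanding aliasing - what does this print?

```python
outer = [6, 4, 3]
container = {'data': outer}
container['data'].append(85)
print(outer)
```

Key concept: dict holds reference to list.
Step by step:
`outer = [6, 4, 3]` → outer = [6, 4, 3]
`container = {'data': outer}` → container = {'data': [6, 4, 3]}
`container['data'].append(85)` → outer = [6, 4, 3, 85]; container = {'data': [6, 4, 3, 85]}
`print(outer)` → prints [6, 4, 3, 85]

Answer: [6, 4, 3, 85]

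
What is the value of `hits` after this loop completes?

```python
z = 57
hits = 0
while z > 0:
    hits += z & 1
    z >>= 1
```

Count set bits in 57 (binary: 0b111001)
`hits` takes the values: 0 → 1 → 2 → 3 → 4

Answer: 4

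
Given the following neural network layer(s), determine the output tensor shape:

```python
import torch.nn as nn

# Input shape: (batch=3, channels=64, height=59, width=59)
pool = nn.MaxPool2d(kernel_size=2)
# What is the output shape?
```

Input: (3, 64, 59, 59) -> Output: (3, 64, 29, 29)

Answer: (3, 64, 29, 29)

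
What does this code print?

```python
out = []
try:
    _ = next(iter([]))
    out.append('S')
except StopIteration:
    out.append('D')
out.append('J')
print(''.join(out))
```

Execution trace: 'D' (except StopIteration) → 'J' (after the try/except). Output: DJ

Answer: DJ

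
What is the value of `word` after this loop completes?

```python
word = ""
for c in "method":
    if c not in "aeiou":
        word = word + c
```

Remove vowels from 'method'
`word` takes the values: "" → "m" → "mt" → "mth" → "mthd"

Answer: "mthd"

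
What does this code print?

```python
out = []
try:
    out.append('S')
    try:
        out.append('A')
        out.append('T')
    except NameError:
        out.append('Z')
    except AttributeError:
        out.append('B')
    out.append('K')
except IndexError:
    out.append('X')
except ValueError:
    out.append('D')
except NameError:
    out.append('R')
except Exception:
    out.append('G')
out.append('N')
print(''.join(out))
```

Execution trace: 'S' (try body) → 'A' (inner try body) → 'T' (inner try body, no exception) → 'K' (try body, no exception) → 'N' (after the try/except). Output: SATKN

Answer: SATKN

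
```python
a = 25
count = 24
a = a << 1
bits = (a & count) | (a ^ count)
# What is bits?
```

Trace:
`a = 25` → a = 25
`count = 24` → count = 24
`a = a << 1` → a = 50
`bits = (a & count) | (a ^ count)` → bits = 58
So bits = 58

Answer: 58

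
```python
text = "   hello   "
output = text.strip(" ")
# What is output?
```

Trace:
`text = "   hello   "` → text = '   hello   '
`output = text.strip(" ")` → output = 'hello'
So output = 'hello'

Answer: 'hello'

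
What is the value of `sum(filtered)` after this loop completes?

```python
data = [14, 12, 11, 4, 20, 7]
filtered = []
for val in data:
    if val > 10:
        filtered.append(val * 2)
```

Sum of doubled values > 10
`filtered` takes the values: [] → [28] → [28, 24] → [28, 24, 22] → [28, 24, 22, 40]
So `sum(filtered)` = 114

Answer: 114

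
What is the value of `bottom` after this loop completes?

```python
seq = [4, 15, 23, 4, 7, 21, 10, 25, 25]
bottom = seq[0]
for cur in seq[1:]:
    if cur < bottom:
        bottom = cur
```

Minimum of [4, 15, 23, 4, 7, 21, 10, 25, 25]
`bottom` takes the values: 4

Answer: 4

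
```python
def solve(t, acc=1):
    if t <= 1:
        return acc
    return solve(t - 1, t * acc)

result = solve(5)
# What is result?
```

Accumulator trace (n, acc): (5, 1) -> (4, 5) -> (3, 20) -> (2, 60) -> (1, 120) -> return 120

Answer: 120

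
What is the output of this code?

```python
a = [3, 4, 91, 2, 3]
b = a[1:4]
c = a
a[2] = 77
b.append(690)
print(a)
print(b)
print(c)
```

Key concept: slice vs alias.
Step by step:
`a = [3, 4, 91, 2, 3]` → a = [3, 4, 91, 2, 3]
`b = a[1:4]` → b = [4, 91, 2]
`c = a` → c = [3, 4, 91, 2, 3] (same object as a)
`a[2] = 77` → a = [3, 4, 77, 2, 3] (same object as c); c = [3, 4, 77, 2, 3] (same object as a)
`b.append(690)` → b = [4, 91, 2, 690]
`print(a)` → prints [3, 4, 77, 2, 3]
`print(b)` → prints [4, 91, 2, 690]
`print(c)` → prints [3, 4, 77, 2, 3]

Answer:
[3, 4, 77, 2, 3]
[4, 91, 2, 690]
[3, 4, 77, 2, 3]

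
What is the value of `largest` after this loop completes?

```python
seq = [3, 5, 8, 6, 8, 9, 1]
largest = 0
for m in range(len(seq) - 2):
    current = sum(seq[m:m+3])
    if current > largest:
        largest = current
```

Max sum of 3-element window in [3, 5, 8, 6, 8, 9, 1]
`largest` takes the values: 0 → 16 → 19 → 22 → 23

Answer: 23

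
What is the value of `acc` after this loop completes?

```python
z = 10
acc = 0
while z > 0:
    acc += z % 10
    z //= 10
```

Sum digits of 10
`acc` takes the values: 0 → 1

Answer: 1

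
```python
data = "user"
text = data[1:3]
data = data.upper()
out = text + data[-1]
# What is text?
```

Trace:
`data = "user"` → data = 'user'
`text = data[1:3]` → text = 'se'
`data = data.upper()` → data = 'USER'
`out = text + data[-1]` → out = 'seR'
So text = 'se'

Answer: 'se'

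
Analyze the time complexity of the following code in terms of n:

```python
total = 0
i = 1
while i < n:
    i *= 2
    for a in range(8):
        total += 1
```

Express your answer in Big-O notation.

Each loop level contributes: log n × 1. Multiplying the contributions gives O(log n).

Answer: O(log n)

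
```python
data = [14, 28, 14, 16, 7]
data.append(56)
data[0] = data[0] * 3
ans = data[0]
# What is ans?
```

Trace:
`data = [14, 28, 14, 16, 7]` → data = [14, 28, 14, 16, 7]
`data.append(56)` → data = [14, 28, 14, 16, 7, 56]
`data[0] = data[0] * 3` → data = [42, 28, 14, 16, 7, 56]
`ans = data[0]` → ans = 42
So ans = 42

Answer: 42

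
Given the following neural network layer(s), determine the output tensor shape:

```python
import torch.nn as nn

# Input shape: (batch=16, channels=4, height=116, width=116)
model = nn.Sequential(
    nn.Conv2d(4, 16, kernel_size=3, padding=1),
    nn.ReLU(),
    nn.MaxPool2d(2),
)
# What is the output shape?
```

Input: (16, 4, 116, 116) -> after Conv2d: (16, 16, 116, 116) -> after ReLU: (16, 16, 116, 116) -> Output: (16, 16, 58, 58)

Answer: (16, 16, 58, 58)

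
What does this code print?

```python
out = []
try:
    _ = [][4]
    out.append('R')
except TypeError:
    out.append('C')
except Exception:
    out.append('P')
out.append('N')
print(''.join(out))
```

Execution trace: 'P' (except Exception) → 'N' (after the try/except). Output: PN

Answer: PN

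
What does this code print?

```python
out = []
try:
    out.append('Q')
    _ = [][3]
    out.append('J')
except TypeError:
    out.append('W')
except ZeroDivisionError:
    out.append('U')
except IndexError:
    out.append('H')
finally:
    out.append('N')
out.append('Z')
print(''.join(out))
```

Execution trace: 'Q' (try body) → 'H' (except IndexError) → 'N' (finally) → 'Z' (after the try/except). Output: QHNZ

Answer: QHNZ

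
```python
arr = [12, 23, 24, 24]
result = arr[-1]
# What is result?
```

Trace:
`arr = [12, 23, 24, 24]` → arr = [12, 23, 24, 24]
`result = arr[-1]` → result = 24
So result = 24

Answer: 24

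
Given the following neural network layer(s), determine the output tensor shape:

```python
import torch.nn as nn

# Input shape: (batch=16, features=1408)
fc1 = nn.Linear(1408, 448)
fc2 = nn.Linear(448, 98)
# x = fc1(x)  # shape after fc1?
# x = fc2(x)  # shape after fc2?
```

Input: (16, 1408) -> after fc1: (16, 448) -> Output: (16, 98)

Answer: (16, 98)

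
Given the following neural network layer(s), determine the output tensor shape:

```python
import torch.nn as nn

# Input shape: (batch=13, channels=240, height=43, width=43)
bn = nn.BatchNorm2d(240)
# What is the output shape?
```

Input: (13, 240, 43, 43) -> Output: (13, 240, 43, 43)

Answer: (13, 240, 43, 43)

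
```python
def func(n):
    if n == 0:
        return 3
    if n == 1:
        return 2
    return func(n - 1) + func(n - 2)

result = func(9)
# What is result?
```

Build up from base cases: func(0)=3, func(1)=2, func(2)=5, func(3)=7, func(4)=12, func(5)=19, func(6)=31, ..., func(9)=131

Answer: 131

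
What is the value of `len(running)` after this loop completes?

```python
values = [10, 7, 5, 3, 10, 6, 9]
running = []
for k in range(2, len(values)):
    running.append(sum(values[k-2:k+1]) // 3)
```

Number of 3-element averages
`running` takes the values: [] → [7] → [7, 5] → [7, 5, 6] → [7, 5, 6, 6] → [7, 5, 6, 6, 8]
So `len(running)` = 5

Answer: 5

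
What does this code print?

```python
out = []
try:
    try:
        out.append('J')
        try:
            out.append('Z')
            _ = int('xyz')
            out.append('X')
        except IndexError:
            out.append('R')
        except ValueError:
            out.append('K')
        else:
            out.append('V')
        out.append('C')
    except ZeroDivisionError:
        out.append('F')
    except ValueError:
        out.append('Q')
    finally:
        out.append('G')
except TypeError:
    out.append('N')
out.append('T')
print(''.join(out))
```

Execution trace: 'J' (try body) → 'Z' (inner try body) → 'K' (inner except ValueError) → 'C' (try body, no exception) → 'G' (finally) → 'T' (after the try/except). Output: JZKCGT

Answer: JZKCGT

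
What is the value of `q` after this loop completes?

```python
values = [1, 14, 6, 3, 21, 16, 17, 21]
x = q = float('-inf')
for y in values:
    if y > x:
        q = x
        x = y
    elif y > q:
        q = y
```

Second largest (with repeats) in [1, 14, 6, 3, 21, 16, 17, 21]
`q` takes the values: -inf → 1 → 6 → 14 → 16 → 17 → 21

Answer: 21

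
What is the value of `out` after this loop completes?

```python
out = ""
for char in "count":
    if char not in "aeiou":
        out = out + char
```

Remove vowels from 'count'
`out` takes the values: "" → "c" → "cn" → "cnt"

Answer: "cnt"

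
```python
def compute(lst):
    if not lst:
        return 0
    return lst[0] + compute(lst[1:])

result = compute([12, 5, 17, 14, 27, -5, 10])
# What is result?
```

12 + 5 + 17 + 14 + 27 + (-5) + 10 + 0 = 80

Answer: 80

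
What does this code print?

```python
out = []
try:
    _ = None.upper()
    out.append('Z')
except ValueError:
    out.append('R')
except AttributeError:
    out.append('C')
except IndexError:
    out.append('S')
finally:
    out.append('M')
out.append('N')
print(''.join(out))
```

Execution trace: 'C' (except AttributeError) → 'M' (finally) → 'N' (after the try/except). Output: CMN

Answer: CMN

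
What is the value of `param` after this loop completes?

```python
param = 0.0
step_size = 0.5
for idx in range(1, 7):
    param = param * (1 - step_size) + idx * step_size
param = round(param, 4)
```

Moving average with lr=0.5
`param` takes the values: 0.0 → 0.5 → 1.25 → 2.125 → 3.0625 → 4.03125 → 5.015625 → 5.0156

Answer: 5.0156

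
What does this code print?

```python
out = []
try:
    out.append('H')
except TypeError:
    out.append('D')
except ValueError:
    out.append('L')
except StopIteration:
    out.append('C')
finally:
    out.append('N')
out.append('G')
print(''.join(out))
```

Execution trace: 'H' (try body, no exception) → 'N' (finally) → 'G' (after the try/except). Output: HNG

Answer: HNG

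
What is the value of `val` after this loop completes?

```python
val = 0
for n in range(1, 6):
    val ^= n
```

XOR of 1 to 5
`val` takes the values: 0 → 1 → 3 → 0 → 4 → 1

Answer: 1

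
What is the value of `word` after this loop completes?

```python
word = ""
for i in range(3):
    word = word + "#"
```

Repeat '#' 3 times
`word` takes the values: "" → "#" → "##" → "###"

Answer: "###"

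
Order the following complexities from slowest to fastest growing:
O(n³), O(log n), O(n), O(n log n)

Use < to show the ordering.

Ordered by growth rate: O(log n) < O(n) < O(n log n) < O(n³)

Answer: O(log n) < O(n) < O(n log n) < O(n³)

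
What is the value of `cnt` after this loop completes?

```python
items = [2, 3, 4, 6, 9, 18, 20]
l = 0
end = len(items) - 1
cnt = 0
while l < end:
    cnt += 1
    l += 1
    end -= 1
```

Iterations until pointers meet (list length 7)
`cnt` takes the values: 0 → 1 → 2 → 3

Answer: 3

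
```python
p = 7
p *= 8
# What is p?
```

Trace:
`p = 7` → p = 7
`p *= 8` → p = 56
So p = 56

Answer: 56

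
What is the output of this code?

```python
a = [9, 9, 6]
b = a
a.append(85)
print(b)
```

Key concept: basic list aliasing.
Step by step:
`a = [9, 9, 6]` → a = [9, 9, 6]
`b = a` → b = [9, 9, 6] (same object as a)
`a.append(85)` → a = [9, 9, 6, 85] (same object as b); b = [9, 9, 6, 85] (same object as a)
`print(b)` → prints [9, 9, 6, 85]

Answer: [9, 9, 6, 85]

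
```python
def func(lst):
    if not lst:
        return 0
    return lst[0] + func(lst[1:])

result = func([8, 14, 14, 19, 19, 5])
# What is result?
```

8 + 14 + 14 + 19 + 19 + 5 + 0 = 79

Answer: 79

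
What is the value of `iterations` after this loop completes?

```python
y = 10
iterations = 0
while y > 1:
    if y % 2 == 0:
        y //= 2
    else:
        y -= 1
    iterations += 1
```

Steps to reduce 10 to 1
`iterations` takes the values: 0 → 1 → 2 → 3 → 4

Answer: 4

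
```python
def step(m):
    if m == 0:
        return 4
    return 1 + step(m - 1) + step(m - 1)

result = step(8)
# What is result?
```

step(m) = 1 + 2·step(m-1), step(0)=4. Closed form: (4+1)·2^8 - 1 = 1279.

Answer: 1279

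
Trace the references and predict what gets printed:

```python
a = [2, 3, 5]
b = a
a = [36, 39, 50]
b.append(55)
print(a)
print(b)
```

Key concept: rebinding vs mutation: a is rebound to a new list, b still points at the original.
Step by step:
`a = [2, 3, 5]` → a = [2, 3, 5]
`b = a` → b = [2, 3, 5] (same object as a)
`a = [36, 39, 50]` → a = [36, 39, 50]
`b.append(55)` → b = [2, 3, 5, 55]
`print(a)` → prints [36, 39, 50]
`print(b)` → prints [2, 3, 5, 55]

Answer:
[36, 39, 50]
[2, 3, 5, 55]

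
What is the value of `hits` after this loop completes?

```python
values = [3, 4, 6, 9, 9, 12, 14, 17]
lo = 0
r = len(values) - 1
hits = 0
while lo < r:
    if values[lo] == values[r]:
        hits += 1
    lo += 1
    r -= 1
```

Count matching pairs from ends
`hits` takes the values: 0 → 1

Answer: 1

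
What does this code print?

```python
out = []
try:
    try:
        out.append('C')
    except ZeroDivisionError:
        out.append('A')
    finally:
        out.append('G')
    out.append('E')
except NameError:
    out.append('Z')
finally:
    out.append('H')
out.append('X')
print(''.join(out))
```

Execution trace: 'C' (inner try body, no exception) → 'G' (inner finally) → 'E' (try body, no exception) → 'H' (finally) → 'X' (after the try/except). Output: CGEHX

Answer: CGEHX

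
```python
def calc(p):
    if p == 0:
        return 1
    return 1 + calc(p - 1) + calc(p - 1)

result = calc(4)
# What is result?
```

calc(p) = 1 + 2·calc(p-1), calc(0)=1. Closed form: (1+1)·2^4 - 1 = 31.

Answer: 31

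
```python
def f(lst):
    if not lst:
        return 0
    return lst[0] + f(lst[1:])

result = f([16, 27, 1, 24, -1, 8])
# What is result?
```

16 + 27 + 1 + 24 + (-1) + 8 + 0 = 75

Answer: 75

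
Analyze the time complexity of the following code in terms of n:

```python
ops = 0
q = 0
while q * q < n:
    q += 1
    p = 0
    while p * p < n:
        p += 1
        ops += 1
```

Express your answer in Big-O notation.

Each loop level contributes: √n × √n. Multiplying the contributions gives O(n).

Answer: O(n)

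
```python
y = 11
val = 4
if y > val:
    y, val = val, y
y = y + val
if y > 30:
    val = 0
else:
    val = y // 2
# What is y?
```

Trace:
`y = 11` → y = 11
`val = 4` → val = 4
`if y > val: ...` → y > val is True → y = 4; val = 11
`y = y + val` → y = 15
`if y > 30: ...` → y > 30 is False, take else branch → val = 7
So y = 15

Answer: 15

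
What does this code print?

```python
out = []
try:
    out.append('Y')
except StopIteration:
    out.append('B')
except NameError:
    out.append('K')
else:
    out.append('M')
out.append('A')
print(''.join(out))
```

Execution trace: 'Y' (try body, no exception) → 'M' (else) → 'A' (after the try/except). Output: YMA

Answer: YMA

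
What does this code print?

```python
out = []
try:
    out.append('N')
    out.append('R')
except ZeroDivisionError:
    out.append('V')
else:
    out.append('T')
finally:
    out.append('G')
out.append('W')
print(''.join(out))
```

Execution trace: 'N' (try body) → 'R' (try body, no exception) → 'T' (else) → 'G' (finally) → 'W' (after the try/except). Output: NRTGW

Answer: NRTGW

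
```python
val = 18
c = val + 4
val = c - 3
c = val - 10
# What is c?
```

Trace:
`val = 18` → val = 18
`c = val + 4` → c = 22
`val = c - 3` → val = 19
`c = val - 10` → c = 9
So c = 9

Answer: 9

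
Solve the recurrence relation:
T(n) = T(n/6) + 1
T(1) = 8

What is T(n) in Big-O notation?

Each step divides n by 6 and adds 1. After log_6(n) steps we reach T(1)=8. So T(n) = 1·log_6(n) + 8 = O(log n).

Answer: O(log n)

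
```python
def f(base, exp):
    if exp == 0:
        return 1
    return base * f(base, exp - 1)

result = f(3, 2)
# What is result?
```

f(3, 2) = 3 * 3 = 9

Answer: 9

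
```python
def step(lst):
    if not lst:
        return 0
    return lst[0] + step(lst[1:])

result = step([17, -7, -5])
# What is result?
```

17 + (-7) + (-5) + 0 = 5

Answer: 5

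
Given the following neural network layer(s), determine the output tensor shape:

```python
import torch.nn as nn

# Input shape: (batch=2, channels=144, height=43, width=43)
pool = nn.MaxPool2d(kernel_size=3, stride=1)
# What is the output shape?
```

Input: (2, 144, 43, 43) -> Output: (2, 144, 41, 41)

Answer: (2, 144, 41, 41)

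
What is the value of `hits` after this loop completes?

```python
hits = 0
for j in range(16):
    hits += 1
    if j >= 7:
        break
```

Loop breaks when j reaches 7, hits is 8
`hits` takes the values: 0 → 1 → 2 → 3 → 4 → 5 → 6 → 7 → 8

Answer: 8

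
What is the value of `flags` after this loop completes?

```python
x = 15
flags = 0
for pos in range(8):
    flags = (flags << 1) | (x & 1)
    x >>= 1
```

Reverse lowest 8 bits of 15
`flags` takes the values: 0 → 1 → 3 → 7 → 15 → 30 → 60 → 120 → 240

Answer: 240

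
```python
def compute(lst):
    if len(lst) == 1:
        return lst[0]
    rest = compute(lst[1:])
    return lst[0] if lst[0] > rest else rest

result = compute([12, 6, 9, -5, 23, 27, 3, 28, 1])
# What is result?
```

Recursive max over [12, 6, 9, -5, 23, 27, 3, 28, 1] = 28

Answer: 28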